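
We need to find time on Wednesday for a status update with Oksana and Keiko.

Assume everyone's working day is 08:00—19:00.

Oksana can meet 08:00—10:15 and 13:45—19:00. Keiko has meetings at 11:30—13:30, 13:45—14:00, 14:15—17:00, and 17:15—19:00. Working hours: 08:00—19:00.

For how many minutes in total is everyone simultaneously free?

Keiko free within 08:00–19:00: 08:00–11:30, 13:30–13:45, 14:00–14:15, 17:00–17:15.
Oksana ∩ Keiko: 08:00–10:15, 14:00–14:15, 17:00–17:15.
Total common minutes: 135 + 15 + 15 = 165.

165 minutes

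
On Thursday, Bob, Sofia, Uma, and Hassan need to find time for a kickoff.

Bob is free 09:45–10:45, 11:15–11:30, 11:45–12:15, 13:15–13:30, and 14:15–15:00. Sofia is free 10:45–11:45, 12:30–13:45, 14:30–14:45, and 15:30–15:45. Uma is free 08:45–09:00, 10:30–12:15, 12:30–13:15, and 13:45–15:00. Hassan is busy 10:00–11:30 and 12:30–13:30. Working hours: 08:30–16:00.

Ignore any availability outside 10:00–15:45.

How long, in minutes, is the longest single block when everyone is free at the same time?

15 minutes

Hassan free within 08:30–16:00: 08:30–10:00, 11:30–12:30, 13:30–16:00.
Bob ∩ Sofia: 11:15–11:30, 13:15–13:30, 14:30–14:45.
Bob ∩ Sofia ∩ Uma: 11:15–11:30, 14:30–14:45.
Bob ∩ Sofia ∩ Uma ∩ Hassan: 14:30–14:45.
Restricted to 10:00–15:45: 14:30–14:45.
Single common window of 15 minutes.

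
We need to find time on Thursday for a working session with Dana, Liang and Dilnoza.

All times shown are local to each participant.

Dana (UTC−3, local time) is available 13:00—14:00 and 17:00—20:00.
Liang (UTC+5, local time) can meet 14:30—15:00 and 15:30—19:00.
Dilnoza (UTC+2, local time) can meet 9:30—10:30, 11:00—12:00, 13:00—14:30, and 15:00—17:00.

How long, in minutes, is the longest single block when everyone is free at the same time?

0 minutes

Dana → UTC: 16:00–17:00, 20:00–23:00.
Liang → UTC: 09:30–10:00, 10:30–14:00.
Dilnoza → UTC: 07:30–08:30, 09:00–10:00, 11:00–12:30, 13:00–15:00.
Dana ∩ Liang: (none).
Dana ∩ Liang ∩ Dilnoza: (none).
No common window.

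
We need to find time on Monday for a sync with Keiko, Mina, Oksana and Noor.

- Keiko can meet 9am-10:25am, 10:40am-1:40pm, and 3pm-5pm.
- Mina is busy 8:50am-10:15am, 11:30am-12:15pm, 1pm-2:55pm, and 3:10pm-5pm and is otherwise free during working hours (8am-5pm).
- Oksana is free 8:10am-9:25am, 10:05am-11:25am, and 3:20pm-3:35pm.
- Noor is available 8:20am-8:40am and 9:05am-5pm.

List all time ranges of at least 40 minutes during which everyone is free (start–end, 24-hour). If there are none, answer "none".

Mina free within 08:00–17:00: 08:00–08:50, 10:15–11:30, 12:15–13:00, 14:55–15:10.
Keiko ∩ Mina: 10:15–10:25, 10:40–11:30, 12:15–13:00, 15:00–15:10.
Keiko ∩ Mina ∩ Oksana: 10:15–10:25, 10:40–11:25.
Keiko ∩ Mina ∩ Oksana ∩ Noor: 10:15–10:25, 10:40–11:25.
Windows ≥ 40 min: 10:40–11:25.

10:40–11:25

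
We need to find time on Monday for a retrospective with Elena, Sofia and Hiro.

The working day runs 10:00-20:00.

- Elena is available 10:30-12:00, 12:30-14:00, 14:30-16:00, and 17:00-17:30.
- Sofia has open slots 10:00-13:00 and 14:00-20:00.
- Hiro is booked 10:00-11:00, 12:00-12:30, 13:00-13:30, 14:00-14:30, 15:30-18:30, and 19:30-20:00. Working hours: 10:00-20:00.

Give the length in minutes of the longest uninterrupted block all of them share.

60 minutes

Hiro free within 10:00–20:00: 11:00–12:00, 12:30–13:00, 13:30–14:00, 14:30–15:30, 18:30–19:30.
Elena ∩ Sofia: 10:30–12:00, 12:30–13:00, 14:30–16:00, 17:00–17:30.
Elena ∩ Sofia ∩ Hiro: 11:00–12:00, 12:30–13:00, 14:30–15:30.
Common window lengths: 60, 30, 60 min; longest is 60.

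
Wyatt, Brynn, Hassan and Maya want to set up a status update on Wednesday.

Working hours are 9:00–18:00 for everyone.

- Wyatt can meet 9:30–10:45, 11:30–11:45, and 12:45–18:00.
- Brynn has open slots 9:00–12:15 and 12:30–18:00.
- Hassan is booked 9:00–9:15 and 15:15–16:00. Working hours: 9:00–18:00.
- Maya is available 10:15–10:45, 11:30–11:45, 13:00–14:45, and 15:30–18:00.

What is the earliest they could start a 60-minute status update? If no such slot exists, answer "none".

Hassan free within 09:00–18:00: 09:15–15:15, 16:00–18:00.
Wyatt ∩ Brynn: 09:30–10:45, 11:30–11:45, 12:45–18:00.
Wyatt ∩ Brynn ∩ Hassan: 09:30–10:45, 11:30–11:45, 12:45–15:15, 16:00–18:00.
Wyatt ∩ Brynn ∩ Hassan ∩ Maya: 10:15–10:45, 11:30–11:45, 13:00–14:45, 16:00–18:00.
Windows ≥ 60 min: 13:00–14:45, 16:00–18:00.
Earliest such window starts at 13:00.

13:00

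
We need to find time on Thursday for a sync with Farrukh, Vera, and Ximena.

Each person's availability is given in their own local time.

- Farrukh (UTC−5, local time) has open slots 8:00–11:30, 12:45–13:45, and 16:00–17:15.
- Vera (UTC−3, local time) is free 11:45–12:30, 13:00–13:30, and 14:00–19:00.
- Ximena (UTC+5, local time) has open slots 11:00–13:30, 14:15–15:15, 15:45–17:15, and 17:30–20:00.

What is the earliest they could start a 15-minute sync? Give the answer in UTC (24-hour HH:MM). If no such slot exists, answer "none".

14:45

Farrukh → UTC: 13:00–16:30, 17:45–18:45, 21:00–22:15.
Vera → UTC: 14:45–15:30, 16:00–16:30, 17:00–22:00.
Ximena → UTC: 06:00–08:30, 09:15–10:15, 10:45–12:15, 12:30–15:00.
Farrukh ∩ Vera: 14:45–15:30, 16:00–16:30, 17:45–18:45, 21:00–22:00.
Farrukh ∩ Vera ∩ Ximena: 14:45–15:00.
Windows ≥ 15 min: 14:45–15:00.
Earliest such window starts at 14:45.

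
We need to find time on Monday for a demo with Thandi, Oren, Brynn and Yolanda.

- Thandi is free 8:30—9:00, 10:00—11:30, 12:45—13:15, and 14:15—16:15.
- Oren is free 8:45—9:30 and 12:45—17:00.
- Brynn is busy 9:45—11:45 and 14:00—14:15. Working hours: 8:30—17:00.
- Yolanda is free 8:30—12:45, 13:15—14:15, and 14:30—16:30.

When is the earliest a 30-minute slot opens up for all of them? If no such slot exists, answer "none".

Brynn free within 08:30–17:00: 08:30–09:45, 11:45–14:00, 14:15–17:00.
Thandi ∩ Oren: 08:45–09:00, 12:45–13:15, 14:15–16:15.
Thandi ∩ Oren ∩ Brynn: 08:45–09:00, 12:45–13:15, 14:15–16:15.
Thandi ∩ Oren ∩ Brynn ∩ Yolanda: 08:45–09:00, 14:30–16:15.
Windows ≥ 30 min: 14:30–16:15.
Earliest such window starts at 14:30.

14:30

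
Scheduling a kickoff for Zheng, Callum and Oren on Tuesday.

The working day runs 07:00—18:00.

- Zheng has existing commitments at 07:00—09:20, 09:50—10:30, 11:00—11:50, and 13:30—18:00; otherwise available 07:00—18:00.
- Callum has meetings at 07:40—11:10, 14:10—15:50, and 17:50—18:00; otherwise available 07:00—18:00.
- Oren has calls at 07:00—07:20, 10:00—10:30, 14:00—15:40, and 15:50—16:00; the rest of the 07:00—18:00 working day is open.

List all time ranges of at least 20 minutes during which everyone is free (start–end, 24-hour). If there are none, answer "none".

Zheng free within 07:00–18:00: 09:20–09:50, 10:30–11:00, 11:50–13:30.
Callum free within 07:00–18:00: 07:00–07:40, 11:10–14:10, 15:50–17:50.
Oren free within 07:00–18:00: 07:20–10:00, 10:30–14:00, 15:40–15:50, 16:00–18:00.
Zheng ∩ Callum: 11:50–13:30.
Zheng ∩ Callum ∩ Oren: 11:50–13:30.
Windows ≥ 20 min: 11:50–13:30.

11:50–13:30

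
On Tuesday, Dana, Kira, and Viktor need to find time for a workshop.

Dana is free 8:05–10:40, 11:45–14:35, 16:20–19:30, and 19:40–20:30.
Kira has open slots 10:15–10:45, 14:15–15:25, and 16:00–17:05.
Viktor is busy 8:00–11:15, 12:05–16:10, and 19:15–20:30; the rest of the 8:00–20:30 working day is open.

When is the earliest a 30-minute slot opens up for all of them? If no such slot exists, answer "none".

16:20

Viktor free within 08:00–20:30: 11:15–12:05, 16:10–19:15.
Dana ∩ Kira: 10:15–10:40, 14:15–14:35, 16:20–17:05.
Dana ∩ Kira ∩ Viktor: 16:20–17:05.
Windows ≥ 30 min: 16:20–17:05.
Earliest such window starts at 16:20.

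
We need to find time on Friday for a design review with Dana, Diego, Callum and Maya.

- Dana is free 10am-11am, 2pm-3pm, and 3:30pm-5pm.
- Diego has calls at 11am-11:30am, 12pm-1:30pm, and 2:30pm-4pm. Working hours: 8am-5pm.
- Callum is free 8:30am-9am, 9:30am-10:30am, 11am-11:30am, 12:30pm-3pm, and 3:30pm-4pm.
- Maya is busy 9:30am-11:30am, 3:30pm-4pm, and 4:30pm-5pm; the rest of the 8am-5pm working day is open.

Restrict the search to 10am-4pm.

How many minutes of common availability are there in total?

30 minutes

Diego free within 08:00–17:00: 08:00–11:00, 11:30–12:00, 13:30–14:30, 16:00–17:00.
Maya free within 08:00–17:00: 08:00–09:30, 11:30–15:30, 16:00–16:30.
Dana ∩ Diego: 10:00–11:00, 14:00–14:30, 16:00–17:00.
Dana ∩ Diego ∩ Callum: 10:00–10:30, 14:00–14:30.
Dana ∩ Diego ∩ Callum ∩ Maya: 14:00–14:30.
Restricted to 10:00–16:00: 14:00–14:30.
Total common minutes: 30.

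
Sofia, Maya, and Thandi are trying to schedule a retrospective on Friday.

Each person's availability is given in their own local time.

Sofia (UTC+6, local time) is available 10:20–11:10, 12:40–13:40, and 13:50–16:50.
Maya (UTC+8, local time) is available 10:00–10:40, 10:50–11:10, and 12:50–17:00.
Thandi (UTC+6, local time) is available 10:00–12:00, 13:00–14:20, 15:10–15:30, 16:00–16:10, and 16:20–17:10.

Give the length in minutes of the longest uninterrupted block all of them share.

40 minutes

Sofia → UTC: 04:20–05:10, 06:40–07:40, 07:50–10:50.
Maya → UTC: 02:00–02:40, 02:50–03:10, 04:50–09:00.
Thandi → UTC: 04:00–06:00, 07:00–08:20, 09:10–09:30, 10:00–10:10, 10:20–11:10.
Sofia ∩ Maya: 04:50–05:10, 06:40–07:40, 07:50–09:00.
Sofia ∩ Maya ∩ Thandi: 04:50–05:10, 07:00–07:40, 07:50–08:20.
Common window lengths: 20, 40, 30 min; longest is 40.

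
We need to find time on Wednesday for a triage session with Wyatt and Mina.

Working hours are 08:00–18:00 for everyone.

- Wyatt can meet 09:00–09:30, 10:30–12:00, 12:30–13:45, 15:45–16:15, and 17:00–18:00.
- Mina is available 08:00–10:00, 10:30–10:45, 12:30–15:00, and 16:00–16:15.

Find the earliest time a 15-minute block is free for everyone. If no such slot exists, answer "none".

Wyatt ∩ Mina: 09:00–09:30, 10:30–10:45, 12:30–13:45, 16:00–16:15.
Windows ≥ 15 min: 09:00–09:30, 10:30–10:45, 12:30–13:45, 16:00–16:15.
Earliest such window starts at 09:00.

09:00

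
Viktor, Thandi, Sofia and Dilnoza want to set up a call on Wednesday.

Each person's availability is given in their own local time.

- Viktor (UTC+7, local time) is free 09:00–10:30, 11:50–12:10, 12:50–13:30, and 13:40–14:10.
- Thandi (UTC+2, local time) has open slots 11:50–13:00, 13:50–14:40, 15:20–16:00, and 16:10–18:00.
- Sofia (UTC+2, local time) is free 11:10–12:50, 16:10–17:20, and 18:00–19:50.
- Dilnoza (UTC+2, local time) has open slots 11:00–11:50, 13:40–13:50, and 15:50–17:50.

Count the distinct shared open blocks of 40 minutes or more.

0

Viktor → UTC: 02:00–03:30, 04:50–05:10, 05:50–06:30, 06:40–07:10.
Thandi → UTC: 09:50–11:00, 11:50–12:40, 13:20–14:00, 14:10–16:00.
Sofia → UTC: 09:10–10:50, 14:10–15:20, 16:00–17:50.
Dilnoza → UTC: 09:00–09:50, 11:40–11:50, 13:50–15:50.
Viktor ∩ Thandi: (none).
Viktor ∩ Thandi ∩ Sofia: (none).
Viktor ∩ Thandi ∩ Sofia ∩ Dilnoza: (none).
Windows ≥ 40 min: (none).
That's 0 windows.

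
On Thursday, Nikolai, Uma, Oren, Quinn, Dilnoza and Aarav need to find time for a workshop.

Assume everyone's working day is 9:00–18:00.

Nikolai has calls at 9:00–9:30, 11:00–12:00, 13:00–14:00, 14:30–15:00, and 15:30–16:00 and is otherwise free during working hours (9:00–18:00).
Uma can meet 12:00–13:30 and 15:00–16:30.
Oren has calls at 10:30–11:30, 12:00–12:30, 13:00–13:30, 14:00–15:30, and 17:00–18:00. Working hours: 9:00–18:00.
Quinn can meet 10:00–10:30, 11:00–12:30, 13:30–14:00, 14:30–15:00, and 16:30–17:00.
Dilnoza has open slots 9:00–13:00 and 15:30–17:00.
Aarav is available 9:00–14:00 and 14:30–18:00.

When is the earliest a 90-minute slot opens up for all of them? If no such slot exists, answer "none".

none

Nikolai free within 09:00–18:00: 09:30–11:00, 12:00–13:00, 14:00–14:30, 15:00–15:30, 16:00–18:00.
Oren free within 09:00–18:00: 09:00–10:30, 11:30–12:00, 12:30–13:00, 13:30–14:00, 15:30–17:00.
Nikolai ∩ Uma: 12:00–13:00, 15:00–15:30, 16:00–16:30.
Nikolai ∩ Uma ∩ Oren: 12:30–13:00, 16:00–16:30.
Nikolai ∩ Uma ∩ Oren ∩ Quinn: (none).
Nikolai ∩ Uma ∩ Oren ∩ Quinn ∩ Dilnoza: (none).
Nikolai ∩ Uma ∩ Oren ∩ Quinn ∩ Dilnoza ∩ Aarav: (none).
Windows ≥ 90 min: (none).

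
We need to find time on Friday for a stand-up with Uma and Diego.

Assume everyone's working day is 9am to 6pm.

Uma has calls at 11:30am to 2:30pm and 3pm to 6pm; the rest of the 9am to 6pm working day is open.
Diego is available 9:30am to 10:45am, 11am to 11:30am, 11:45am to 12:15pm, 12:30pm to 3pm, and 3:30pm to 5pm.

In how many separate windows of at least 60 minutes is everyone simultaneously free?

Uma free within 09:00–18:00: 09:00–11:30, 14:30–15:00.
Uma ∩ Diego: 09:30–10:45, 11:00–11:30, 14:30–15:00.
Windows ≥ 60 min: 09:30–10:45.
That's 1 window.

1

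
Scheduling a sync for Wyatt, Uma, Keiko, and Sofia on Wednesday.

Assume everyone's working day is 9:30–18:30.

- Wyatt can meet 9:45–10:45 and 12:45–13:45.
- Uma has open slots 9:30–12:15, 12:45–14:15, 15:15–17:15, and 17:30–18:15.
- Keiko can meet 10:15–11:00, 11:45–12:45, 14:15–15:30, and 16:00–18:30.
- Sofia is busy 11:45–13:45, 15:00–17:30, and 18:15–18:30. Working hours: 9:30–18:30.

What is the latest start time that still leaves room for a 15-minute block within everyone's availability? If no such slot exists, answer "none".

10:30

Sofia free within 09:30–18:30: 09:30–11:45, 13:45–15:00, 17:30–18:15.
Wyatt ∩ Uma: 09:45–10:45, 12:45–13:45.
Wyatt ∩ Uma ∩ Keiko: 10:15–10:45.
Wyatt ∩ Uma ∩ Keiko ∩ Sofia: 10:15–10:45.
Windows ≥ 15 min: 10:15–10:45.
Latest start in the last window 10:15–10:45 is 10:45 − 15 min = 10:30.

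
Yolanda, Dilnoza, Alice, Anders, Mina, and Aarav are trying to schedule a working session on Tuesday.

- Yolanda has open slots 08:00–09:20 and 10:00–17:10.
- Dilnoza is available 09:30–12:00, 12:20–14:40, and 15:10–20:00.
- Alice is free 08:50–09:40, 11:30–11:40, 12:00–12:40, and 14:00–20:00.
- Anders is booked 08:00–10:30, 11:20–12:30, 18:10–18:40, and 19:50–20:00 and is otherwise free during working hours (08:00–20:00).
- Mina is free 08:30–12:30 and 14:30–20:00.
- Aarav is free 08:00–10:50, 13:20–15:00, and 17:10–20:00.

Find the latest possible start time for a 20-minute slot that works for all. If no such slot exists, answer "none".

Anders free within 08:00–20:00: 10:30–11:20, 12:30–18:10, 18:40–19:50.
Yolanda ∩ Dilnoza: 10:00–12:00, 12:20–14:40, 15:10–17:10.
Yolanda ∩ Dilnoza ∩ Alice: 11:30–11:40, 12:20–12:40, 14:00–14:40, 15:10–17:10.
Yolanda ∩ Dilnoza ∩ Alice ∩ Anders: 12:30–12:40, 14:00–14:40, 15:10–17:10.
Yolanda ∩ Dilnoza ∩ Alice ∩ Anders ∩ Mina: 14:30–14:40, 15:10–17:10.
Yolanda ∩ Dilnoza ∩ Alice ∩ Anders ∩ Mina ∩ Aarav: 14:30–14:40.
Windows ≥ 20 min: (none).

none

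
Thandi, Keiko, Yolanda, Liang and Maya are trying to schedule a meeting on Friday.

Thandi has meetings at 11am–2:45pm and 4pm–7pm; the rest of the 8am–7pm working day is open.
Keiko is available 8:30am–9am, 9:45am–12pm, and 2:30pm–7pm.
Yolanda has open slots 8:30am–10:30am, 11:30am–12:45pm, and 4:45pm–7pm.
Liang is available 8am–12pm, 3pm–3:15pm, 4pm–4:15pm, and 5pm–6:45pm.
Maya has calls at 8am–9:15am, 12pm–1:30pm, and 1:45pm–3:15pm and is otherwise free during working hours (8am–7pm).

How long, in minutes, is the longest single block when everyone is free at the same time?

45 minutes

Thandi free within 08:00–19:00: 08:00–11:00, 14:45–16:00.
Maya free within 08:00–19:00: 09:15–12:00, 13:30–13:45, 15:15–19:00.
Thandi ∩ Keiko: 08:30–09:00, 09:45–11:00, 14:45–16:00.
Thandi ∩ Keiko ∩ Yolanda: 08:30–09:00, 09:45–10:30.
Thandi ∩ Keiko ∩ Yolanda ∩ Liang: 08:30–09:00, 09:45–10:30.
Thandi ∩ Keiko ∩ Yolanda ∩ Liang ∩ Maya: 09:45–10:30.
Single common window of 45 minutes.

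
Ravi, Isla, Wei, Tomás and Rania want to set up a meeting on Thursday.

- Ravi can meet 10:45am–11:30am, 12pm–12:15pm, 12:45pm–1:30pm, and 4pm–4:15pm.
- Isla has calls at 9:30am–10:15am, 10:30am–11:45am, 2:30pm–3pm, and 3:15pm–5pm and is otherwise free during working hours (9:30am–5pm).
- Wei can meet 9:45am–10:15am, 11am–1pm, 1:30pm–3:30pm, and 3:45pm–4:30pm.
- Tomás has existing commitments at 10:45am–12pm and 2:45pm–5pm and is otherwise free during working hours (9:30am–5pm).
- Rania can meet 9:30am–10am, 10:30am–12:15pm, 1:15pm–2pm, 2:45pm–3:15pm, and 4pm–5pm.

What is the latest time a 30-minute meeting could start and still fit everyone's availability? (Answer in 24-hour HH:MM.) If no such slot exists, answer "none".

none

Isla free within 09:30–17:00: 10:15–10:30, 11:45–14:30, 15:00–15:15.
Tomás free within 09:30–17:00: 09:30–10:45, 12:00–14:45.
Ravi ∩ Isla: 12:00–12:15, 12:45–13:30.
Ravi ∩ Isla ∩ Wei: 12:00–12:15, 12:45–13:00.
Ravi ∩ Isla ∩ Wei ∩ Tomás: 12:00–12:15, 12:45–13:00.
Ravi ∩ Isla ∩ Wei ∩ Tomás ∩ Rania: 12:00–12:15.
Windows ≥ 30 min: (none).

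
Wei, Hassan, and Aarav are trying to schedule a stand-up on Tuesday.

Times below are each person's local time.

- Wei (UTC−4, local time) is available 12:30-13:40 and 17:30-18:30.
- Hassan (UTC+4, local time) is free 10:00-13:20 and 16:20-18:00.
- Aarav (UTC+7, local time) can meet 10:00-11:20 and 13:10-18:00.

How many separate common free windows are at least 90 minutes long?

Wei → UTC: 16:30–17:40, 21:30–22:30.
Hassan → UTC: 06:00–09:20, 12:20–14:00.
Aarav → UTC: 03:00–04:20, 06:10–11:00.
Wei ∩ Hassan: (none).
Wei ∩ Hassan ∩ Aarav: (none).
Windows ≥ 90 min: (none).
That's 0 windows.

0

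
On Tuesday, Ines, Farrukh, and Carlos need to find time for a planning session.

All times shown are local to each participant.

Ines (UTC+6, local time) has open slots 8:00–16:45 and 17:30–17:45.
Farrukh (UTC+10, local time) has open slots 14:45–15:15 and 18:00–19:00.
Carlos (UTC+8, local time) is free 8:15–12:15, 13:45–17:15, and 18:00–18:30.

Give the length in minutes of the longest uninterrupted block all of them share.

Ines → UTC: 02:00–10:45, 11:30–11:45.
Farrukh → UTC: 04:45–05:15, 08:00–09:00.
Carlos → UTC: 00:15–04:15, 05:45–09:15, 10:00–10:30.
Ines ∩ Farrukh: 04:45–05:15, 08:00–09:00.
Ines ∩ Farrukh ∩ Carlos: 08:00–09:00.
Single common window of 60 minutes.

60 minutes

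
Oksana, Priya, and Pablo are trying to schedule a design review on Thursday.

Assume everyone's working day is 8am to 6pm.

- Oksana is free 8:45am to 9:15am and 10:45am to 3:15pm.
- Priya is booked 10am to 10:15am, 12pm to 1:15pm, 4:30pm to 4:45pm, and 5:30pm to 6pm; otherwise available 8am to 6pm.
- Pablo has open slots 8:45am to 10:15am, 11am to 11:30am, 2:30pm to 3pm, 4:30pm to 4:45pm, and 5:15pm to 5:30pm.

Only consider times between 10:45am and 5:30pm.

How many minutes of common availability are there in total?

Priya free within 08:00–18:00: 08:00–10:00, 10:15–12:00, 13:15–16:30, 16:45–17:30.
Oksana ∩ Priya: 08:45–09:15, 10:45–12:00, 13:15–15:15.
Oksana ∩ Priya ∩ Pablo: 08:45–09:15, 11:00–11:30, 14:30–15:00.
Restricted to 10:45–17:30: 11:00–11:30, 14:30–15:00.
Total common minutes: 30 + 30 = 60.

60 minutes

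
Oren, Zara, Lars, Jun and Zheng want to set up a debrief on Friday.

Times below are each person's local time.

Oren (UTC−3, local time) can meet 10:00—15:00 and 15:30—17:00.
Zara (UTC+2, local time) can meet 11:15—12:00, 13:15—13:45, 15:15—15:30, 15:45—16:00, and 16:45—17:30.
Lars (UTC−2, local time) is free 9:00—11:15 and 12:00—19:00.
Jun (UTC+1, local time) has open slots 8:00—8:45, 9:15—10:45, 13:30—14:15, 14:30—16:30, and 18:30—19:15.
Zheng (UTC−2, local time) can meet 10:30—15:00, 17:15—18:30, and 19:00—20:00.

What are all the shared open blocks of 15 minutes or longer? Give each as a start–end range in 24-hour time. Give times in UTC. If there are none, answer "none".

Oren → UTC: 13:00–18:00, 18:30–20:00.
Zara → UTC: 09:15–10:00, 11:15–11:45, 13:15–13:30, 13:45–14:00, 14:45–15:30.
Lars → UTC: 11:00–13:15, 14:00–21:00.
Jun → UTC: 07:00–07:45, 08:15–09:45, 12:30–13:15, 13:30–15:30, 17:30–18:15.
Zheng → UTC: 12:30–17:00, 19:15–20:30, 21:00–22:00.
Oren ∩ Zara: 13:15–13:30, 13:45–14:00, 14:45–15:30.
Oren ∩ Zara ∩ Lars: 14:45–15:30.
Oren ∩ Zara ∩ Lars ∩ Jun: 14:45–15:30.
Oren ∩ Zara ∩ Lars ∩ Jun ∩ Zheng: 14:45–15:30.
Windows ≥ 15 min: 14:45–15:30.

14:45–15:30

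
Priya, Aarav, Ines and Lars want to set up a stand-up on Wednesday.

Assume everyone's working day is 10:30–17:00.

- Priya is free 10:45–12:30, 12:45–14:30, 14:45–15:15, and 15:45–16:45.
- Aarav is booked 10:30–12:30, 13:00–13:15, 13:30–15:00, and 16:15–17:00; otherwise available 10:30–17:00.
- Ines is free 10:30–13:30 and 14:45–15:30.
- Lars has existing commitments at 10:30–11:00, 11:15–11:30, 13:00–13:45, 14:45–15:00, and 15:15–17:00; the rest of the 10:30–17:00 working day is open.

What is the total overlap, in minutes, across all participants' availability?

30 minutes

Aarav free within 10:30–17:00: 12:30–13:00, 13:15–13:30, 15:00–16:15.
Lars free within 10:30–17:00: 11:00–11:15, 11:30–13:00, 13:45–14:45, 15:00–15:15.
Priya ∩ Aarav: 12:45–13:00, 13:15–13:30, 15:00–15:15, 15:45–16:15.
Priya ∩ Aarav ∩ Ines: 12:45–13:00, 13:15–13:30, 15:00–15:15.
Priya ∩ Aarav ∩ Ines ∩ Lars: 12:45–13:00, 15:00–15:15.
Total common minutes: 15 + 15 = 30.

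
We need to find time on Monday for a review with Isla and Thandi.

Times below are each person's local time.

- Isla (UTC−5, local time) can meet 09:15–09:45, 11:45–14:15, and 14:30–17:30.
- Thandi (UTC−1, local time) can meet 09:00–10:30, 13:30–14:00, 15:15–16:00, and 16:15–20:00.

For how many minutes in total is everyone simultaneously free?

240 minutes

Isla → UTC: 14:15–14:45, 16:45–19:15, 19:30–22:30.
Thandi → UTC: 10:00–11:30, 14:30–15:00, 16:15–17:00, 17:15–21:00.
Isla ∩ Thandi: 14:30–14:45, 16:45–17:00, 17:15–19:15, 19:30–21:00.
Total common minutes: 15 + 15 + 120 + 90 = 240.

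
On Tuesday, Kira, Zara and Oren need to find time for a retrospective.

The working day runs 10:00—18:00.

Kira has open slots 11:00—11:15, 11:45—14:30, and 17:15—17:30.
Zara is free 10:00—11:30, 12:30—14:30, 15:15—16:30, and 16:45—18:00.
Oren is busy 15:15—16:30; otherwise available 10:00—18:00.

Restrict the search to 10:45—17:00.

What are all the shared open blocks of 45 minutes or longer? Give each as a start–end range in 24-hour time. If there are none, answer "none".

12:30–14:30

Oren free within 10:00–18:00: 10:00–15:15, 16:30–18:00.
Kira ∩ Zara: 11:00–11:15, 12:30–14:30, 17:15–17:30.
Kira ∩ Zara ∩ Oren: 11:00–11:15, 12:30–14:30, 17:15–17:30.
Restricted to 10:45–17:00: 11:00–11:15, 12:30–14:30.
Windows ≥ 45 min: 12:30–14:30.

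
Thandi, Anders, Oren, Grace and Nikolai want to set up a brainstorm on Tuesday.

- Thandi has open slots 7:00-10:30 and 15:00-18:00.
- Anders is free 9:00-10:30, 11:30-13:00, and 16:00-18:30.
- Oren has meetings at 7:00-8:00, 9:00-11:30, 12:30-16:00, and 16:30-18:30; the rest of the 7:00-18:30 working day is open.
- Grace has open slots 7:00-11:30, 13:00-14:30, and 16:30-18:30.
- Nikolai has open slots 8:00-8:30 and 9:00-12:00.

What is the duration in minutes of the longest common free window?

Oren free within 07:00–18:30: 08:00–09:00, 11:30–12:30, 16:00–16:30.
Thandi ∩ Anders: 09:00–10:30, 16:00–18:00.
Thandi ∩ Anders ∩ Oren: 16:00–16:30.
Thandi ∩ Anders ∩ Oren ∩ Grace: (none).
Thandi ∩ Anders ∩ Oren ∩ Grace ∩ Nikolai: (none).
No common window.

0 minutes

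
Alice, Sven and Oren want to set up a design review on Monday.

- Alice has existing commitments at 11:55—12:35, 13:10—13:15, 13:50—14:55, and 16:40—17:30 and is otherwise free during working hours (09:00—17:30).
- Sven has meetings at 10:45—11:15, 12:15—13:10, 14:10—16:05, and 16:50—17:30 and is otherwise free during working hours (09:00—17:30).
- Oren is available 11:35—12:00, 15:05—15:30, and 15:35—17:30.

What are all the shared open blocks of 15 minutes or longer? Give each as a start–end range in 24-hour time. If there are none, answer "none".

Alice free within 09:00–17:30: 09:00–11:55, 12:35–13:10, 13:15–13:50, 14:55–16:40.
Sven free within 09:00–17:30: 09:00–10:45, 11:15–12:15, 13:10–14:10, 16:05–16:50.
Alice ∩ Sven: 09:00–10:45, 11:15–11:55, 13:15–13:50, 16:05–16:40.
Alice ∩ Sven ∩ Oren: 11:35–11:55, 16:05–16:40.
Windows ≥ 15 min: 11:35–11:55, 16:05–16:40.

11:35–11:55, 16:05–16:40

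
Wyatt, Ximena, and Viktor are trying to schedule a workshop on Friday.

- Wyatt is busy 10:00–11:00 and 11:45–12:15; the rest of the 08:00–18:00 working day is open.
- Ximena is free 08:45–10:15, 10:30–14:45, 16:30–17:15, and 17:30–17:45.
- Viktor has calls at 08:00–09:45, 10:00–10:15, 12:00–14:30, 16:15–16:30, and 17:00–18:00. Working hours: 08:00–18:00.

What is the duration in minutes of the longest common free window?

45 minutes

Wyatt free within 08:00–18:00: 08:00–10:00, 11:00–11:45, 12:15–18:00.
Viktor free within 08:00–18:00: 09:45–10:00, 10:15–12:00, 14:30–16:15, 16:30–17:00.
Wyatt ∩ Ximena: 08:45–10:00, 11:00–11:45, 12:15–14:45, 16:30–17:15, 17:30–17:45.
Wyatt ∩ Ximena ∩ Viktor: 09:45–10:00, 11:00–11:45, 14:30–14:45, 16:30–17:00.
Common window lengths: 15, 45, 15, 30 min; longest is 45.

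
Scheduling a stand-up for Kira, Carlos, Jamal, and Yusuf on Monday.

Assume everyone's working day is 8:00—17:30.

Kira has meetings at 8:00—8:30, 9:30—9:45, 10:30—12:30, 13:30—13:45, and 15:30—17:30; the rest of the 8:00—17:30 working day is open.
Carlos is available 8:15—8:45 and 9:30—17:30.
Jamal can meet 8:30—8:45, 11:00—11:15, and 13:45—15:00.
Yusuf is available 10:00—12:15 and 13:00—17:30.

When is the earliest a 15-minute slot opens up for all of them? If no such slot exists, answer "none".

Kira free within 08:00–17:30: 08:30–09:30, 09:45–10:30, 12:30–13:30, 13:45–15:30.
Kira ∩ Carlos: 08:30–08:45, 09:45–10:30, 12:30–13:30, 13:45–15:30.
Kira ∩ Carlos ∩ Jamal: 08:30–08:45, 13:45–15:00.
Kira ∩ Carlos ∩ Jamal ∩ Yusuf: 13:45–15:00.
Windows ≥ 15 min: 13:45–15:00.
Earliest such window starts at 13:45.

13:45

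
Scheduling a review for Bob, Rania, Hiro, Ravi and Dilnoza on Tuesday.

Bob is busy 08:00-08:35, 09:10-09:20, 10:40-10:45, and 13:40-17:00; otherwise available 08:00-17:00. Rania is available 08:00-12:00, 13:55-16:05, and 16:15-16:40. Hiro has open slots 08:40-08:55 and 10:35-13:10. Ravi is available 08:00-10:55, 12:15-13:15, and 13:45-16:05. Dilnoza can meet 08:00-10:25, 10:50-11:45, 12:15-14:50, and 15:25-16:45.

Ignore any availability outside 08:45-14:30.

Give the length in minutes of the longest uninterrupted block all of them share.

10 minutes

Bob free within 08:00–17:00: 08:35–09:10, 09:20–10:40, 10:45–13:40.
Bob ∩ Rania: 08:35–09:10, 09:20–10:40, 10:45–12:00.
Bob ∩ Rania ∩ Hiro: 08:40–08:55, 10:35–10:40, 10:45–12:00.
Bob ∩ Rania ∩ Hiro ∩ Ravi: 08:40–08:55, 10:35–10:40, 10:45–10:55.
Bob ∩ Rania ∩ Hiro ∩ Ravi ∩ Dilnoza: 08:40–08:55, 10:50–10:55.
Restricted to 08:45–14:30: 08:45–08:55, 10:50–10:55.
Common window lengths: 10, 5 min; longest is 10.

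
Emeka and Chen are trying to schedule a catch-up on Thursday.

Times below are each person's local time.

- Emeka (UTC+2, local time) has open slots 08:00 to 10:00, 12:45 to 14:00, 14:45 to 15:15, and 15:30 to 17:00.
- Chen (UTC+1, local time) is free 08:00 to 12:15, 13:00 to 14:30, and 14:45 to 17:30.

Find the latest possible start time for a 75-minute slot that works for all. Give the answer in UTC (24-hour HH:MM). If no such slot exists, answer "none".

13:45

Emeka → UTC: 06:00–08:00, 10:45–12:00, 12:45–13:15, 13:30–15:00.
Chen → UTC: 07:00–11:15, 12:00–13:30, 13:45–16:30.
Emeka ∩ Chen: 07:00–08:00, 10:45–11:15, 12:45–13:15, 13:45–15:00.
Windows ≥ 75 min: 13:45–15:00.
Latest start in the last window 13:45–15:00 is 15:00 − 75 min = 13:45.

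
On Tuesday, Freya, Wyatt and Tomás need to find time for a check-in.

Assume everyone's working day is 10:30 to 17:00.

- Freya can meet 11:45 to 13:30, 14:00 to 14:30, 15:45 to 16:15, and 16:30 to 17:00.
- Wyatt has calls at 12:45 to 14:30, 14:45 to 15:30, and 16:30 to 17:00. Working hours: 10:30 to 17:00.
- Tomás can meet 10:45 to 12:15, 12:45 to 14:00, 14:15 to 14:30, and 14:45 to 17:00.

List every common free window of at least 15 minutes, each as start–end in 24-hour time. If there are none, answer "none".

Wyatt free within 10:30–17:00: 10:30–12:45, 14:30–14:45, 15:30–16:30.
Freya ∩ Wyatt: 11:45–12:45, 15:45–16:15.
Freya ∩ Wyatt ∩ Tomás: 11:45–12:15, 15:45–16:15.
Windows ≥ 15 min: 11:45–12:15, 15:45–16:15.

11:45–12:15, 15:45–16:15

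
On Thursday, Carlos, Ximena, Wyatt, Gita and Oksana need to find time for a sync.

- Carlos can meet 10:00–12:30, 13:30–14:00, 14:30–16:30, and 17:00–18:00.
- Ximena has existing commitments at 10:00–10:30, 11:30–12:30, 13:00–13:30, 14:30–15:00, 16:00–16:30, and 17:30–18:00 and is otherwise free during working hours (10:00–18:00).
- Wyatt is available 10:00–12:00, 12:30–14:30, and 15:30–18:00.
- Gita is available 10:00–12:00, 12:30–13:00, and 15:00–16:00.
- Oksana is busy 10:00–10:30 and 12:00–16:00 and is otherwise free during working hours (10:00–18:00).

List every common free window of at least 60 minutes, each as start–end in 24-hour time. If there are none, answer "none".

10:30–11:30

Ximena free within 10:00–18:00: 10:30–11:30, 12:30–13:00, 13:30–14:30, 15:00–16:00, 16:30–17:30.
Oksana free within 10:00–18:00: 10:30–12:00, 16:00–18:00.
Carlos ∩ Ximena: 10:30–11:30, 13:30–14:00, 15:00–16:00, 17:00–17:30.
Carlos ∩ Ximena ∩ Wyatt: 10:30–11:30, 13:30–14:00, 15:30–16:00, 17:00–17:30.
Carlos ∩ Ximena ∩ Wyatt ∩ Gita: 10:30–11:30, 15:30–16:00.
Carlos ∩ Ximena ∩ Wyatt ∩ Gita ∩ Oksana: 10:30–11:30.
Windows ≥ 60 min: 10:30–11:30.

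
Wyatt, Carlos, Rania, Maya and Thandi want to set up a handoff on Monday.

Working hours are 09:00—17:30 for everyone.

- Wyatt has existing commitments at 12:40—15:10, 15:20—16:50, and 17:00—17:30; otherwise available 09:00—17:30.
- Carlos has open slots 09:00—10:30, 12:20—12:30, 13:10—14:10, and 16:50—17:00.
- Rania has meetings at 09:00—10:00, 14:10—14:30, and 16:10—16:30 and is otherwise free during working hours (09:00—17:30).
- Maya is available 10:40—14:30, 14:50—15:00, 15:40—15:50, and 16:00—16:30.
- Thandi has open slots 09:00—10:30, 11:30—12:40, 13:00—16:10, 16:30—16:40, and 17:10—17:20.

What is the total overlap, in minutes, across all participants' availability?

10 minutes

Wyatt free within 09:00–17:30: 09:00–12:40, 15:10–15:20, 16:50–17:00.
Rania free within 09:00–17:30: 10:00–14:10, 14:30–16:10, 16:30–17:30.
Wyatt ∩ Carlos: 09:00–10:30, 12:20–12:30, 16:50–17:00.
Wyatt ∩ Carlos ∩ Rania: 10:00–10:30, 12:20–12:30, 16:50–17:00.
Wyatt ∩ Carlos ∩ Rania ∩ Maya: 12:20–12:30.
Wyatt ∩ Carlos ∩ Rania ∩ Maya ∩ Thandi: 12:20–12:30.
Total common minutes: 10.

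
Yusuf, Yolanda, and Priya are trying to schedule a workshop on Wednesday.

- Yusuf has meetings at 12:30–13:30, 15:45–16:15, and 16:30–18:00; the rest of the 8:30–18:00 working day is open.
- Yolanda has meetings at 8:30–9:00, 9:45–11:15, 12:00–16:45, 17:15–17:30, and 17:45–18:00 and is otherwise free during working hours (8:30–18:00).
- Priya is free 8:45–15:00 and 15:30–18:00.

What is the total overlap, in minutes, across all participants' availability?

90 minutes

Yusuf free within 08:30–18:00: 08:30–12:30, 13:30–15:45, 16:15–16:30.
Yolanda free within 08:30–18:00: 09:00–09:45, 11:15–12:00, 16:45–17:15, 17:30–17:45.
Yusuf ∩ Yolanda: 09:00–09:45, 11:15–12:00.
Yusuf ∩ Yolanda ∩ Priya: 09:00–09:45, 11:15–12:00.
Total common minutes: 45 + 45 = 90.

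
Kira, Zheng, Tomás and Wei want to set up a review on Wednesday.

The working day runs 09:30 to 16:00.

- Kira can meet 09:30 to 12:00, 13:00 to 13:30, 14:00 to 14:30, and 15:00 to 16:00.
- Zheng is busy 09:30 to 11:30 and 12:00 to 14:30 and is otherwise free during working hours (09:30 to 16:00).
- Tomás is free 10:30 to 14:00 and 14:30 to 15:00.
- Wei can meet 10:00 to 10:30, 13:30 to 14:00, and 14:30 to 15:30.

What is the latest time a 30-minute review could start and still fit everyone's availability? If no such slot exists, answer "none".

none

Zheng free within 09:30–16:00: 11:30–12:00, 14:30–16:00.
Kira ∩ Zheng: 11:30–12:00, 15:00–16:00.
Kira ∩ Zheng ∩ Tomás: 11:30–12:00.
Kira ∩ Zheng ∩ Tomás ∩ Wei: (none).
Windows ≥ 30 min: (none).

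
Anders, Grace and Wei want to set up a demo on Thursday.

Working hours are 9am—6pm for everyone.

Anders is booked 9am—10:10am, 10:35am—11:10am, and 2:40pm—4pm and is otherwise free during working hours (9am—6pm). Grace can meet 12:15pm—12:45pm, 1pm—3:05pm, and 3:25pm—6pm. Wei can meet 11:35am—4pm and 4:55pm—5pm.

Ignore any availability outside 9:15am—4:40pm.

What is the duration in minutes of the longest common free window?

Anders free within 09:00–18:00: 10:10–10:35, 11:10–14:40, 16:00–18:00.
Anders ∩ Grace: 12:15–12:45, 13:00–14:40, 16:00–18:00.
Anders ∩ Grace ∩ Wei: 12:15–12:45, 13:00–14:40, 16:55–17:00.
Restricted to 09:15–16:40: 12:15–12:45, 13:00–14:40.
Common window lengths: 30, 100 min; longest is 100.

100 minutes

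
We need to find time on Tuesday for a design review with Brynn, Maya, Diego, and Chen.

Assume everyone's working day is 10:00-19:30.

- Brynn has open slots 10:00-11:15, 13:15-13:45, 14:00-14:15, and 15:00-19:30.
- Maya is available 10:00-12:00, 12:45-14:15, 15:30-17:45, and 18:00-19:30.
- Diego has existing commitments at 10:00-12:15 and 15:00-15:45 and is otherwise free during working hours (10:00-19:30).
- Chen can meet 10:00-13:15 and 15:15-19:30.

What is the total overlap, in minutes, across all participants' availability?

210 minutes

Diego free within 10:00–19:30: 12:15–15:00, 15:45–19:30.
Brynn ∩ Maya: 10:00–11:15, 13:15–13:45, 14:00–14:15, 15:30–17:45, 18:00–19:30.
Brynn ∩ Maya ∩ Diego: 13:15–13:45, 14:00–14:15, 15:45–17:45, 18:00–19:30.
Brynn ∩ Maya ∩ Diego ∩ Chen: 15:45–17:45, 18:00–19:30.
Total common minutes: 120 + 90 = 210.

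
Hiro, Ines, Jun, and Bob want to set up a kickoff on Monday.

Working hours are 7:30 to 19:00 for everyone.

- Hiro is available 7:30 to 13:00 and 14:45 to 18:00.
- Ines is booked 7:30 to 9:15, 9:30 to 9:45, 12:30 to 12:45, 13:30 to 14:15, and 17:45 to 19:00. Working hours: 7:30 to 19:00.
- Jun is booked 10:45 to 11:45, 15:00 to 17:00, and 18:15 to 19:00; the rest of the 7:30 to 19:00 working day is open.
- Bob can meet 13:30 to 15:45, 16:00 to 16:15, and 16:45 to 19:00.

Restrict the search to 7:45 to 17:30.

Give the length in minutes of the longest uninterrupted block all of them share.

30 minutes

Ines free within 07:30–19:00: 09:15–09:30, 09:45–12:30, 12:45–13:30, 14:15–17:45.
Jun free within 07:30–19:00: 07:30–10:45, 11:45–15:00, 17:00–18:15.
Hiro ∩ Ines: 09:15–09:30, 09:45–12:30, 12:45–13:00, 14:45–17:45.
Hiro ∩ Ines ∩ Jun: 09:15–09:30, 09:45–10:45, 11:45–12:30, 12:45–13:00, 14:45–15:00, 17:00–17:45.
Hiro ∩ Ines ∩ Jun ∩ Bob: 14:45–15:00, 17:00–17:45.
Restricted to 07:45–17:30: 14:45–15:00, 17:00–17:30.
Common window lengths: 15, 30 min; longest is 30.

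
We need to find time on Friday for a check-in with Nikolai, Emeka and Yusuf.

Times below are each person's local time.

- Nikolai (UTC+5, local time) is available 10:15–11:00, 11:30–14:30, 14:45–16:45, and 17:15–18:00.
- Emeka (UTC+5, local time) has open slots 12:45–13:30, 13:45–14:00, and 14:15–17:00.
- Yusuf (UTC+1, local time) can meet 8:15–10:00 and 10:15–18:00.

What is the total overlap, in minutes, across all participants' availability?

Nikolai → UTC: 05:15–06:00, 06:30–09:30, 09:45–11:45, 12:15–13:00.
Emeka → UTC: 07:45–08:30, 08:45–09:00, 09:15–12:00.
Yusuf → UTC: 07:15–09:00, 09:15–17:00.
Nikolai ∩ Emeka: 07:45–08:30, 08:45–09:00, 09:15–09:30, 09:45–11:45.
Nikolai ∩ Emeka ∩ Yusuf: 07:45–08:30, 08:45–09:00, 09:15–09:30, 09:45–11:45.
Total common minutes: 45 + 15 + 15 + 120 = 195.

195 minutes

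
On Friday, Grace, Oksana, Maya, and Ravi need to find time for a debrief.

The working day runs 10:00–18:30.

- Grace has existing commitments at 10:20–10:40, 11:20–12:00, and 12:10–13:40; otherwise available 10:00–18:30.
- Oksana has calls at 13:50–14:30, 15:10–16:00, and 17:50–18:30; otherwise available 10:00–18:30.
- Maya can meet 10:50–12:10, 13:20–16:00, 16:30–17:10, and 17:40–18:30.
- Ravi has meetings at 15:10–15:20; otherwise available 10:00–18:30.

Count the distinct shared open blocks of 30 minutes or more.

3

Grace free within 10:00–18:30: 10:00–10:20, 10:40–11:20, 12:00–12:10, 13:40–18:30.
Oksana free within 10:00–18:30: 10:00–13:50, 14:30–15:10, 16:00–17:50.
Ravi free within 10:00–18:30: 10:00–15:10, 15:20–18:30.
Grace ∩ Oksana: 10:00–10:20, 10:40–11:20, 12:00–12:10, 13:40–13:50, 14:30–15:10, 16:00–17:50.
Grace ∩ Oksana ∩ Maya: 10:50–11:20, 12:00–12:10, 13:40–13:50, 14:30–15:10, 16:30–17:10, 17:40–17:50.
Grace ∩ Oksana ∩ Maya ∩ Ravi: 10:50–11:20, 12:00–12:10, 13:40–13:50, 14:30–15:10, 16:30–17:10, 17:40–17:50.
Windows ≥ 30 min: 10:50–11:20, 14:30–15:10, 16:30–17:10.
That's 3 windows.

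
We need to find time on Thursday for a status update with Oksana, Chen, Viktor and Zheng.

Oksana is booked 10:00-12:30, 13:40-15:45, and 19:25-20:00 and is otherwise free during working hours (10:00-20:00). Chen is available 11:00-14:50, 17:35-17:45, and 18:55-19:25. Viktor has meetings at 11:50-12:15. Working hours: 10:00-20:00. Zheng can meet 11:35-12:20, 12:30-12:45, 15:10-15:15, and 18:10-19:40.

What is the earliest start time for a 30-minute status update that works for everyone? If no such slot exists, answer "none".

Oksana free within 10:00–20:00: 12:30–13:40, 15:45–19:25.
Viktor free within 10:00–20:00: 10:00–11:50, 12:15–20:00.
Oksana ∩ Chen: 12:30–13:40, 17:35–17:45, 18:55–19:25.
Oksana ∩ Chen ∩ Viktor: 12:30–13:40, 17:35–17:45, 18:55–19:25.
Oksana ∩ Chen ∩ Viktor ∩ Zheng: 12:30–12:45, 18:55–19:25.
Windows ≥ 30 min: 18:55–19:25.
Earliest such window starts at 18:55.

18:55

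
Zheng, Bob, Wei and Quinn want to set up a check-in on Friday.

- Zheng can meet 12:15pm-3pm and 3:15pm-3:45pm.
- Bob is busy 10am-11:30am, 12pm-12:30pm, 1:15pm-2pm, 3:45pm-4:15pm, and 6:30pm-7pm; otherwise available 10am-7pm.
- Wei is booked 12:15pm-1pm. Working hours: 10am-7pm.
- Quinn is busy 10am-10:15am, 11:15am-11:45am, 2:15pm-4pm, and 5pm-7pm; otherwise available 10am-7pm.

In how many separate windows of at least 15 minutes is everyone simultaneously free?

Bob free within 10:00–19:00: 11:30–12:00, 12:30–13:15, 14:00–15:45, 16:15–18:30.
Wei free within 10:00–19:00: 10:00–12:15, 13:00–19:00.
Quinn free within 10:00–19:00: 10:15–11:15, 11:45–14:15, 16:00–17:00.
Zheng ∩ Bob: 12:30–13:15, 14:00–15:00, 15:15–15:45.
Zheng ∩ Bob ∩ Wei: 13:00–13:15, 14:00–15:00, 15:15–15:45.
Zheng ∩ Bob ∩ Wei ∩ Quinn: 13:00–13:15, 14:00–14:15.
Windows ≥ 15 min: 13:00–13:15, 14:00–14:15.
That's 2 windows.

2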